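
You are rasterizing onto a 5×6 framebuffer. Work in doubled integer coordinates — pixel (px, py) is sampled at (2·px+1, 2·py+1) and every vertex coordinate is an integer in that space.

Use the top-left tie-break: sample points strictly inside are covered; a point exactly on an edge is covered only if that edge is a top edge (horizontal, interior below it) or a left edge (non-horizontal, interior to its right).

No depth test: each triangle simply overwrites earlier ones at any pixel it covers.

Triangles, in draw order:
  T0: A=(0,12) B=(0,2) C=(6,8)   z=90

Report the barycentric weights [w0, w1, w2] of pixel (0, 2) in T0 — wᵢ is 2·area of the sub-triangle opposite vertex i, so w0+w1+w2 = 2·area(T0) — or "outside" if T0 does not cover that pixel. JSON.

T0:
  2·area = 60
  edge (0, 12)→(0, 2): d=(0,-10) top-left  bias=+0
  edge (0, 2)→(6, 8): d=(6,6) right/bottom  bias=-1
  edge (6, 8)→(0, 12): d=(-6,4) right/bottom  bias=-1
    (0,1)@(1, 3): e=[10,0,50] → ·  [on edge]
    (0,2)@(1, 5): e=[10,12,38] → █
    (1,2)@(3, 5): e=[30,0,30] → ·  [on edge]
    (0,3)@(1, 7): e=[10,24,26] → █
    (1,3)@(3, 7): e=[30,12,18] → █
    (2,3)@(5, 7): e=[50,0,10] → ·  [on edge]
    (0,4)@(1, 9): e=[10,36,14] → █
    (2,4)@(5, 9): e=[50,12,-2] → ·
    (3,4)@(7, 9): e=[70,0,-10] → ·  [on edge]
    (0,5)@(1, 11): e=[10,48,2] → █
    (1,5)@(3, 11): e=[30,36,-6] → ·
    (4,5)@(9, 11): e=[90,0,-30] → ·  [on edge]
  covered (6 px):
    · · · · ·
    · · · · ·
    █ · · · ·
    █ █ · · ·
    █ █ · · ·
    █ · · · ·

Answer: [12,38,10]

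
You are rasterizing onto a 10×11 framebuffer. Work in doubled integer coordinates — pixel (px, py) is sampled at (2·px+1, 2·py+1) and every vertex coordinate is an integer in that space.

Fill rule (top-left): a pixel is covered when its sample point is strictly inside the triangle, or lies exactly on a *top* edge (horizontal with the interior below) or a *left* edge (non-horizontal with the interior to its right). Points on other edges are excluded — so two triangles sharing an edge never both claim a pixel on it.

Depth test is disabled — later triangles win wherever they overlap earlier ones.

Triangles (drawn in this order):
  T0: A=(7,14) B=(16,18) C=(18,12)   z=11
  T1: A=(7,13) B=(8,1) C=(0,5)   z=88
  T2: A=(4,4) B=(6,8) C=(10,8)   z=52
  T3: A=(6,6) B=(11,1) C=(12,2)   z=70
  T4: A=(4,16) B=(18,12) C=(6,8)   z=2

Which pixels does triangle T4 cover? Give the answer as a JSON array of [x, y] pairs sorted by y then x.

T0:
  2·area = 62  (B↔C swapped to make it positive)
  edge (7, 14)→(18, 12): d=(11,-2) top-left  bias=+0
  edge (18, 12)→(16, 18): d=(-2,6) right/bottom  bias=-1
  edge (16, 18)→(7, 14): d=(-9,-4) top-left  bias=+0
    (9,4)@(19, 9): e=[-31,0,93] → .  [on edge]
    (6,6)@(13, 13): e=[1,28,33] → X
    (7,6)@(15, 13): e=[5,16,41] → X
    (8,6)@(17, 13): e=[9,4,49] → X
    (9,6)@(19, 13): e=[13,-8,57] → .
    (5,7)@(11, 15): e=[19,36,7] → X
    (8,7)@(17, 15): e=[31,0,31] → .  [on edge]
    (5,8)@(11, 17): e=[41,32,-11] → .
    (6,8)@(13, 17): e=[45,20,-3] → .
    (7,8)@(15, 17): e=[49,8,5] → X
    (8,8)@(17, 17): e=[53,-4,13] → .
    (7,9)@(15, 19): e=[71,4,-13] → .
    (7,10)@(15, 21): e=[93,0,-31] → .  [on edge]
  covered (7 px):
    . . . . . . . . . .
    . . . . . . . . . .
    . . . . . . . . . .
    . . . . . . . . . .
    . . . . . . . . . .
    . . . . . . . . . .
    . . . . . . X X X .
    . . . . . X X X . .
    . . . . . . . X . .
    . . . . . . . . . .
    . . . . . . . . . .
T1:
  2·area = 92  (B↔C swapped to make it positive)
  edge (7, 13)→(0, 5): d=(-7,-8) top-left  bias=+0
  edge (0, 5)→(8, 1): d=(8,-4) top-left  bias=+0
  edge (8, 1)→(7, 13): d=(-1,12) right/bottom  bias=-1
    (2,1)@(5, 3): e=[54,4,34] → X
    (3,1)@(7, 3): e=[70,12,10] → X
    (4,1)@(9, 3): e=[86,20,-14] → .
    (0,2)@(1, 5): e=[8,4,80] → X
    (1,2)@(3, 5): e=[24,12,56] → X
    (4,2)@(9, 5): e=[72,36,-16] → .
    (0,3)@(1, 7): e=[-6,20,78] → .
    (1,3)@(3, 7): e=[10,28,54] → X
    (4,3)@(9, 7): e=[58,52,-18] → .
    (1,4)@(3, 9): e=[-4,44,52] → .
    (2,4)@(5, 9): e=[12,52,28] → X
    (4,4)@(9, 9): e=[44,68,-20] → .
    (3,6)@(7, 13): e=[0,92,0] → .  [on edge]
  covered (12 px):
    . . . . . . . . . .
    . . X X . . . . . .
    X X X X . . . . . .
    . X X X . . . . . .
    . . X X . . . . . .
    . . . X . . . . . .
    . . . . . . . . . .
    . . . . . . . . . .
    . . . . . . . . . .
    . . . . . . . . . .
    . . . . . . . . . .
T2:
  2·area = 16  (B↔C swapped to make it positive)
  edge (4, 4)→(10, 8): d=(6,4) right/bottom  bias=-1
  edge (10, 8)→(6, 8): d=(-4,0) right/bottom  bias=-1
  edge (6, 8)→(4, 4): d=(-2,-4) top-left  bias=+0
    (2,2)@(5, 5): e=[2,12,2] → X
    (3,2)@(7, 5): e=[-6,12,10] → .
    (2,3)@(5, 7): e=[14,4,-2] → .
    (3,3)@(7, 7): e=[6,4,6] → X
    (4,3)@(9, 7): e=[-2,4,14] → .
    (3,4)@(7, 9): e=[18,-4,2] → .
  covered (2 px):
    . . . . . . . . . .
    . . . . . . . . . .
    . . X . . . . . . .
    . . . X . . . . . .
    . . . . . . . . . .
    . . . . . . . . . .
    . . . . . . . . . .
    . . . . . . . . . .
    . . . . . . . . . .
    . . . . . . . . . .
    . . . . . . . . . .
T3:
  2·area = 10
  edge (6, 6)→(11, 1): d=(5,-5) top-left  bias=+0
  edge (11, 1)→(12, 2): d=(1,1) right/bottom  bias=-1
  edge (12, 2)→(6, 6): d=(-6,4) right/bottom  bias=-1
    (5,0)@(11, 1): e=[0,0,10] → .  [on edge]
    (4,1)@(9, 3): e=[0,4,6] → X  [on edge]
    (5,1)@(11, 3): e=[10,2,-2] → .
    (6,1)@(13, 3): e=[20,0,-10] → .  [on edge]
    (3,2)@(7, 5): e=[0,8,2] → X  [on edge]
    (4,2)@(9, 5): e=[10,6,-6] → .
    (7,2)@(15, 5): e=[40,0,-30] → .  [on edge]
    (2,3)@(5, 7): e=[0,12,-2] → .  [on edge]
    (3,3)@(7, 7): e=[10,10,-10] → .
    (8,3)@(17, 7): e=[60,0,-50] → .  [on edge]
    (1,4)@(3, 9): e=[0,16,-6] → .  [on edge]
    (9,4)@(19, 9): e=[80,0,-70] → .  [on edge]
    (0,5)@(1, 11): e=[0,20,-10] → .  [on edge]
  covered (2 px):
    . . . . . . . . . .
    . . . . X . . . . .
    . . . X . . . . . .
    . . . . . . . . . .
    . . . . . . . . . .
    . . . . . . . . . .
    . . . . . . . . . .
    . . . . . . . . . .
    . . . . . . . . . .
    . . . . . . . . . .
    . . . . . . . . . .
T4:
  2·area = 104  (B↔C swapped to make it positive)
  edge (4, 16)→(6, 8): d=(2,-8) top-left  bias=+0
  edge (6, 8)→(18, 12): d=(12,4) right/bottom  bias=-1
  edge (18, 12)→(4, 16): d=(-14,4) right/bottom  bias=-1
    (1,3)@(3, 7): e=[-26,0,130] → .  [on edge]
    (3,4)@(7, 9): e=[10,8,86] → X
    (4,4)@(9, 9): e=[26,0,78] → .  [on edge]
    (3,5)@(7, 11): e=[14,32,58] → X
    (4,5)@(9, 11): e=[30,24,50] → X
    (5,5)@(11, 11): e=[46,16,42] → X
    (6,5)@(13, 11): e=[62,8,34] → X
    (7,5)@(15, 11): e=[78,0,26] → .  [on edge]
    (2,6)@(5, 13): e=[2,64,38] → X
    (7,6)@(15, 13): e=[82,24,-2] → .
    (2,7)@(5, 15): e=[6,88,10] → X
    (4,7)@(9, 15): e=[38,72,-6] → .
  covered (12 px):
    . . . . . . . . . .
    . . . . . . . . . .
    . . . . . . . . . .
    . . . . . . . . . .
    . . . X . . . . . .
    . . . X X X X . . .
    . . X X X X X . . .
    . . X X . . . . . .
    . . . . . . . . . .
    . . . . . . . . . .
    . . . . . . . . . .

Final: [[3,4],[3,5],[4,5],[5,5],[6,5],[2,6],[3,6],[4,6],[5,6],[6,6],[2,7],[3,7]]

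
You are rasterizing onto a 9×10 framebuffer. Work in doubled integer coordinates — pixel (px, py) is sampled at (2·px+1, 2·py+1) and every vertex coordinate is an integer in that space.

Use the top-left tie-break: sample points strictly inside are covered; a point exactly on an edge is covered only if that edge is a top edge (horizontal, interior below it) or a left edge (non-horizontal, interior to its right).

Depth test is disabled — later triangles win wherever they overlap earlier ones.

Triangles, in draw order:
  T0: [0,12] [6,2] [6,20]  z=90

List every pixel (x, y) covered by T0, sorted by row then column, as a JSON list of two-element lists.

T0:
  2·area = 108
  edge (0, 12)→(6, 2): d=(6,-10) top-left  bias=+0
  edge (6, 2)→(6, 20): d=(0,18) right/bottom  bias=-1
  edge (6, 20)→(0, 12): d=(-6,-8) top-left  bias=+0
    (2,2)@(5, 5): e=[8,18,82] → X
    (3,2)@(7, 5): e=[28,-18,98] → .
    (1,3)@(3, 7): e=[0,54,54] → X  [on edge]
    (3,3)@(7, 7): e=[40,-18,86] → .
    (1,4)@(3, 9): e=[12,54,42] → X
    (3,4)@(7, 9): e=[52,-18,74] → .
    (0,5)@(1, 11): e=[4,90,14] → X
    (3,5)@(7, 11): e=[64,-18,62] → .
    (0,6)@(1, 13): e=[16,90,2] → X
    (3,6)@(7, 13): e=[76,-18,50] → .
    (0,7)@(1, 15): e=[28,90,-10] → .
    (1,7)@(3, 15): e=[48,54,6] → X
  covered (14 px):
    . . . . . . . . .
    . . . . . . . . .
    . . X . . . . . .
    . X X . . . . . .
    . X X . . . . . .
    X X X . . . . . .
    X X X . . . . . .
    . X X . . . . . .
    . . X . . . . . .
    . . . . . . . . .

Answer: [[2,2],[1,3],[2,3],[1,4],[2,4],[0,5],[1,5],[2,5],[0,6],[1,6],[2,6],[1,7],[2,7],[2,8]]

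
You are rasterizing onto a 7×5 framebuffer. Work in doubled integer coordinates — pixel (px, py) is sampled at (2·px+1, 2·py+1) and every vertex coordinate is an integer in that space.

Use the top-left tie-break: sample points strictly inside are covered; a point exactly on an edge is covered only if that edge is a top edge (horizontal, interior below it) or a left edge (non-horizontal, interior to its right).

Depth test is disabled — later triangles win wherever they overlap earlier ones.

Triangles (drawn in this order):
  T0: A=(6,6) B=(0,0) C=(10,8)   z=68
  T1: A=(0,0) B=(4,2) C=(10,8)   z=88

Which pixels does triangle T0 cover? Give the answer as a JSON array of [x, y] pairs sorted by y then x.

T0:
  2·area = 12
  edge (6, 6)→(0, 0): d=(-6,-6) top-left  bias=+0
  edge (0, 0)→(10, 8): d=(10,8) right/bottom  bias=-1
  edge (10, 8)→(6, 6): d=(-4,-2) top-left  bias=+0
    (0,0)@(1, 1): e=[0,2,10] → #  [on edge]
    (1,0)@(3, 1): e=[12,-14,14] → ·
    (0,1)@(1, 3): e=[-12,22,2] → ·
    (1,1)@(3, 3): e=[0,6,6] → #  [on edge]
    (2,1)@(5, 3): e=[12,-10,10] → ·
    (1,2)@(3, 5): e=[-12,26,-2] → ·
    (2,2)@(5, 5): e=[0,10,2] → #  [on edge]
    (3,2)@(7, 5): e=[12,-6,6] → ·
    (2,3)@(5, 7): e=[-12,30,-6] → ·
    (3,3)@(7, 7): e=[0,14,-2] → ·  [on edge]
    (4,4)@(9, 9): e=[0,18,-6] → ·  [on edge]
  covered (3 px):
    # · · · · · ·
    · # · · · · ·
    · · # · · · ·
    · · · · · · ·
    · · · · · · ·
T1:
  2·area = 12
  edge (0, 0)→(4, 2): d=(4,2) right/bottom  bias=-1
  edge (4, 2)→(10, 8): d=(6,6) right/bottom  bias=-1
  edge (10, 8)→(0, 0): d=(-10,-8) top-left  bias=+0
    (1,0)@(3, 1): e=[-2,0,14] → ·  [on edge]
    (2,1)@(5, 3): e=[2,0,10] → ·  [on edge]
    (3,2)@(7, 5): e=[6,0,6] → ·  [on edge]
    (4,3)@(9, 7): e=[10,0,2] → ·  [on edge]
    (5,4)@(11, 9): e=[14,0,-2] → ·  [on edge]
  covered (0 px):
    · · · · · · ·
    · · · · · · ·
    · · · · · · ·
    · · · · · · ·
    · · · · · · ·

Final: [[0,0],[1,1],[2,2]]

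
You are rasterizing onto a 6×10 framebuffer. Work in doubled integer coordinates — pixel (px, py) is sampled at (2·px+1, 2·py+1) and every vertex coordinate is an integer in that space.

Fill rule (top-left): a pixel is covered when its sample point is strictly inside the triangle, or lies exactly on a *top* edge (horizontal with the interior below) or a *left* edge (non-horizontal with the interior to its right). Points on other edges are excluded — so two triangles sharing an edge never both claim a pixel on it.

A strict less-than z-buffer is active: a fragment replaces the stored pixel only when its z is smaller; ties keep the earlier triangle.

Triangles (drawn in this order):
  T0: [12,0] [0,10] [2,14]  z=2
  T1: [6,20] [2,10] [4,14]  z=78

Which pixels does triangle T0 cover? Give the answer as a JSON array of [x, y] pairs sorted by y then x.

T0:
  2·area = 68  (B↔C swapped to make it positive)
  edge (12, 0)→(2, 14): d=(-10,14) right/bottom  bias=-1
  edge (2, 14)→(0, 10): d=(-2,-4) top-left  bias=+0
  edge (0, 10)→(12, 0): d=(12,-10) top-left  bias=+0
    (5,0)@(11, 1): e=[4,62,2] → #
    (4,1)@(9, 3): e=[12,50,6] → #
    (5,1)@(11, 3): e=[-16,58,26] → ·
    (3,2)@(7, 5): e=[20,38,10] → #
    (4,2)@(9, 5): e=[-8,46,30] → ·
    (2,3)@(5, 7): e=[28,26,14] → #
    (3,3)@(7, 7): e=[0,34,34] → ·  [on edge]
    (1,4)@(3, 9): e=[36,14,18] → #
    (3,4)@(7, 9): e=[-20,30,58] → ·
    (0,5)@(1, 11): e=[44,2,22] → #
    (2,5)@(5, 11): e=[-12,18,62] → ·
    (0,6)@(1, 13): e=[24,-2,46] → ·
  covered (8 px):
    · · · · · #
    · · · · # ·
    · · · # · ·
    · · # · · ·
    · # # · · ·
    # # · · · ·
    · · · · · ·
    · · · · · ·
    · · · · · ·
    · · · · · ·
T1:
  2·area = 4
  edge (6, 20)→(2, 10): d=(-4,-10) top-left  bias=+0
  edge (2, 10)→(4, 14): d=(2,4) right/bottom  bias=-1
  edge (4, 14)→(6, 20): d=(2,6) right/bottom  bias=-1
    (0,2)@(1, 5): e=[10,-6,0] → ·  [on edge]
    (1,5)@(3, 11): e=[6,-2,0] → ·  [on edge]
    (2,8)@(5, 17): e=[2,2,0] → ·  [on edge]
  covered (0 px):
    · · · · · ·
    · · · · · ·
    · · · · · ·
    · · · · · ·
    · · · · · ·
    · · · · · ·
    · · · · · ·
    · · · · · ·
    · · · · · ·
    · · · · · ·

Final: [[5,0],[4,1],[3,2],[2,3],[1,4],[2,4],[0,5],[1,5]]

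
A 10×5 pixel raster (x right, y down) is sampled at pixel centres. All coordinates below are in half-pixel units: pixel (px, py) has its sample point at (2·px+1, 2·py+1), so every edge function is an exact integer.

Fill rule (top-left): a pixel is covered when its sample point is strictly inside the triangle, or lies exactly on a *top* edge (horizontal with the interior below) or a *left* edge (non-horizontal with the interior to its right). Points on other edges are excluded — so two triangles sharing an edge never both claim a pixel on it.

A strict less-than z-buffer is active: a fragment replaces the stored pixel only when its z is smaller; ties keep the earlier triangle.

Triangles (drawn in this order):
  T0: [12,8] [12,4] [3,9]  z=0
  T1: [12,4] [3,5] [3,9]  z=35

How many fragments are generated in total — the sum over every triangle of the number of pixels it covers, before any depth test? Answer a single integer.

T0:
  2·area = 36  (B↔C swapped to make it positive)
  edge (12, 8)→(3, 9): d=(-9,1) right/bottom  bias=-1
  edge (3, 9)→(12, 4): d=(9,-5) top-left  bias=+0
  edge (12, 4)→(12, 8): d=(0,4) right/bottom  bias=-1
    (5,2)@(11, 5): e=[28,4,4] → X
    (6,2)@(13, 5): e=[26,14,-4] → .
    (3,3)@(7, 7): e=[14,2,20] → X
    (4,3)@(9, 7): e=[12,12,12] → X
    (6,3)@(13, 7): e=[8,32,-4] → .
    (1,4)@(3, 9): e=[0,0,36] → .  [on edge]
    (3,4)@(7, 9): e=[-4,20,20] → .
    (4,4)@(9, 9): e=[-6,30,12] → .
    (5,4)@(11, 9): e=[-8,40,4] → .
  covered (4 px):
    . . . . . . . . . .
    . . . . . . . . . .
    . . . . . X . . . .
    . . . X X X . . . .
    . . . . . . . . . .
T1:
  2·area = 36  (B↔C swapped to make it positive)
  edge (12, 4)→(3, 9): d=(-9,5) right/bottom  bias=-1
  edge (3, 9)→(3, 5): d=(0,-4) top-left  bias=+0
  edge (3, 5)→(12, 4): d=(9,-1) top-left  bias=+0
    (1,0)@(3, 1): e=[72,0,-36] → .  [on edge]
    (1,1)@(3, 3): e=[54,0,-18] → .  [on edge]
    (1,2)@(3, 5): e=[36,0,0] → X  [on edge]
    (2,2)@(5, 5): e=[26,8,2] → X
    (3,2)@(7, 5): e=[16,16,4] → X
    (4,2)@(9, 5): e=[6,24,6] → X
    (5,2)@(11, 5): e=[-4,32,8] → .
    (1,3)@(3, 7): e=[18,0,18] → X  [on edge]
    (3,3)@(7, 7): e=[-2,16,22] → .
    (4,3)@(9, 7): e=[-12,24,24] → .
    (1,4)@(3, 9): e=[0,0,36] → .  [on edge]
    (2,4)@(5, 9): e=[-10,8,38] → .
  covered (6 px):
    . . . . . . . . . .
    . . . . . . . . . .
    . X X X X . . . . .
    . X X . . . . . . .
    . . . . . . . . . .

Answer: 10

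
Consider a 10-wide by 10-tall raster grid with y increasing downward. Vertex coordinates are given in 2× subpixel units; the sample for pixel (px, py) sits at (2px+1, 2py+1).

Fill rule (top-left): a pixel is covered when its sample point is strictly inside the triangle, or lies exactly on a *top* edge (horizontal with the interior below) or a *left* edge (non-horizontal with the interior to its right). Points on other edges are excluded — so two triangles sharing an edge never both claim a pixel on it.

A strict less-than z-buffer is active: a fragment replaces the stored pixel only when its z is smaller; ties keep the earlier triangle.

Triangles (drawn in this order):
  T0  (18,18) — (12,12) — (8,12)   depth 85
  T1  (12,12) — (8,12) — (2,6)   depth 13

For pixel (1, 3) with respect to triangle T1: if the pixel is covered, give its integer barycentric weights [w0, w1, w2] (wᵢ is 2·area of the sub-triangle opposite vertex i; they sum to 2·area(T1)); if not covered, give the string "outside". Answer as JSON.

T0:
  2·area = 24  (B↔C swapped to make it positive)
  edge (18, 18)→(8, 12): d=(-10,-6) top-left  bias=+0
  edge (8, 12)→(12, 12): d=(4,0) top-left  bias=+0
  edge (12, 12)→(18, 18): d=(6,6) right/bottom  bias=-1
    (0,0)@(1, 1): e=[68,-44,0] → ·  [on edge]
    (1,1)@(3, 3): e=[60,-36,0] → ·  [on edge]
    (2,2)@(5, 5): e=[52,-28,0] → ·  [on edge]
    (3,3)@(7, 7): e=[44,-20,0] → ·  [on edge]
    (1,4)@(3, 9): e=[0,-12,36] → ·  [on edge]
    (4,4)@(9, 9): e=[36,-12,0] → ·  [on edge]
    (5,5)@(11, 11): e=[28,-4,0] → ·  [on edge]
    (5,6)@(11, 13): e=[8,4,12] → █
    (6,6)@(13, 13): e=[20,4,0] → ·  [on edge]
    (5,7)@(11, 15): e=[-12,12,24] → ·
    (6,7)@(13, 15): e=[0,12,12] → █  [on edge]
    (7,7)@(15, 15): e=[12,12,0] → ·  [on edge]
    (8,8)@(17, 17): e=[4,20,0] → ·  [on edge]
    (9,9)@(19, 19): e=[-4,28,0] → ·  [on edge]
  covered (2 px):
    · · · · · · · · · ·
    · · · · · · · · · ·
    · · · · · · · · · ·
    · · · · · · · · · ·
    · · · · · · · · · ·
    · · · · · · · · · ·
    · · · · · █ · · · ·
    · · · · · · █ · · ·
    · · · · · · · · · ·
    · · · · · · · · · ·
T1:
  2·area = 24
  edge (12, 12)→(8, 12): d=(-4,0) right/bottom  bias=-1
  edge (8, 12)→(2, 6): d=(-6,-6) top-left  bias=+0
  edge (2, 6)→(12, 12): d=(10,6) right/bottom  bias=-1
    (0,2)@(1, 5): e=[28,0,-4] → ·  [on edge]
    (1,3)@(3, 7): e=[20,0,4] → █  [on edge]
    (2,3)@(5, 7): e=[20,12,-8] → ·
    (1,4)@(3, 9): e=[12,-12,24] → ·
    (2,4)@(5, 9): e=[12,0,12] → █  [on edge]
    (3,4)@(7, 9): e=[12,12,0] → ·  [on edge]
    (2,5)@(5, 11): e=[4,-12,32] → ·
    (3,5)@(7, 11): e=[4,0,20] → █  [on edge]
    (4,5)@(9, 11): e=[4,12,8] → █
    (5,5)@(11, 11): e=[4,24,-4] → ·
    (3,6)@(7, 13): e=[-4,-12,40] → ·
    (4,6)@(9, 13): e=[-4,0,28] → ·  [on edge]
    (5,7)@(11, 15): e=[-12,0,36] → ·  [on edge]
    (8,7)@(17, 15): e=[-12,36,0] → ·  [on edge]
    (6,8)@(13, 17): e=[-20,0,44] → ·  [on edge]
    (7,9)@(15, 19): e=[-28,0,52] → ·  [on edge]
  covered (4 px):
    · · · · · · · · · ·
    · · · · · · · · · ·
    · · · · · · · · · ·
    · █ · · · · · · · ·
    · · █ · · · · · · ·
    · · · █ █ · · · · ·
    · · · · · · · · · ·
    · · · · · · · · · ·
    · · · · · · · · · ·
    · · · · · · · · · ·

Result: [0,4,20]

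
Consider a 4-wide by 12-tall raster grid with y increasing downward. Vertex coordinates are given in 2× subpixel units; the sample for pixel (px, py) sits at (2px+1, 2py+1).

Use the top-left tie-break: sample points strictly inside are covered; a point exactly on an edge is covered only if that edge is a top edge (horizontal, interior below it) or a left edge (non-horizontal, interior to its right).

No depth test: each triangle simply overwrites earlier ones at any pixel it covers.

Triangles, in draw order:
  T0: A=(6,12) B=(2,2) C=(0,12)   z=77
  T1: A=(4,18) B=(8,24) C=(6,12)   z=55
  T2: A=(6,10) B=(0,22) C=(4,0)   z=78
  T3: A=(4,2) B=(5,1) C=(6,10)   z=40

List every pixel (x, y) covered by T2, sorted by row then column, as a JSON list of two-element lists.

T0:
  2·area = 60  (B↔C swapped to make it positive)
  edge (6, 12)→(0, 12): d=(-6,0) right/bottom  bias=-1
  edge (0, 12)→(2, 2): d=(2,-10) top-left  bias=+0
  edge (2, 2)→(6, 12): d=(4,10) right/bottom  bias=-1
    (1,2)@(3, 5): e=[42,16,2] → #
    (2,2)@(5, 5): e=[42,36,-18] → ·
    (0,3)@(1, 7): e=[30,0,30] → #  [on edge]
    (2,3)@(5, 7): e=[30,40,-10] → ·
    (0,4)@(1, 9): e=[18,4,38] → #
    (2,4)@(5, 9): e=[18,44,-2] → ·
    (0,5)@(1, 11): e=[6,8,46] → #
    (2,5)@(5, 11): e=[6,48,6] → #
    (3,5)@(7, 11): e=[6,68,-14] → ·
    (0,6)@(1, 13): e=[-6,12,54] → ·
    (1,6)@(3, 13): e=[-6,32,34] → ·
    (2,6)@(5, 13): e=[-6,52,14] → ·
  covered (8 px):
    · · · ·
    · · · ·
    · # · ·
    # # · ·
    # # · ·
    # # # ·
    · · · ·
    · · · ·
    · · · ·
    · · · ·
    · · · ·
    · · · ·
T1:
  2·area = 36  (B↔C swapped to make it positive)
  edge (4, 18)→(6, 12): d=(2,-6) top-left  bias=+0
  edge (6, 12)→(8, 24): d=(2,12) right/bottom  bias=-1
  edge (8, 24)→(4, 18): d=(-4,-6) top-left  bias=+0
    (3,4)@(7, 9): e=[0,-18,54] → ·  [on edge]
    (2,7)@(5, 15): e=[0,18,18] → #  [on edge]
    (3,7)@(7, 15): e=[12,-6,30] → ·
    (2,8)@(5, 17): e=[4,22,10] → #
    (3,8)@(7, 17): e=[16,-2,22] → ·
    (2,9)@(5, 19): e=[8,26,2] → #
    (3,9)@(7, 19): e=[20,2,14] → #
    (1,10)@(3, 21): e=[0,54,-18] → ·  [on edge]
    (2,10)@(5, 21): e=[12,30,-6] → ·
    (3,10)@(7, 21): e=[24,6,6] → #
    (3,11)@(7, 23): e=[28,10,-2] → ·
  covered (5 px):
    · · · ·
    · · · ·
    · · · ·
    · · · ·
    · · · ·
    · · · ·
    · · · ·
    · · # ·
    · · # ·
    · · # #
    · · · #
    · · · ·
T2:
  2·area = 84
  edge (6, 10)→(0, 22): d=(-6,12) right/bottom  bias=-1
  edge (0, 22)→(4, 0): d=(4,-22) top-left  bias=+0
  edge (4, 0)→(6, 10): d=(2,10) right/bottom  bias=-1
    (2,2)@(5, 5): e=[42,42,0] → ·  [on edge]
    (1,3)@(3, 7): e=[54,6,24] → #
    (2,3)@(5, 7): e=[30,50,4] → #
    (3,3)@(7, 7): e=[6,94,-16] → ·
    (1,4)@(3, 9): e=[42,14,28] → #
    (3,4)@(7, 9): e=[-6,102,-12] → ·
    (1,5)@(3, 11): e=[30,22,32] → #
    (3,5)@(7, 11): e=[-18,110,-8] → ·
    (1,6)@(3, 13): e=[18,30,36] → #
    (2,6)@(5, 13): e=[-6,74,16] → ·
    (1,7)@(3, 15): e=[6,38,40] → #
    (2,7)@(5, 15): e=[-18,82,20] → ·
    (3,7)@(7, 15): e=[-42,126,0] → ·  [on edge]
  covered (10 px):
    · · · ·
    · · · ·
    · · · ·
    · # # ·
    · # # ·
    · # # ·
    · # · ·
    · # · ·
    # · · ·
    # · · ·
    · · · ·
    · · · ·
T3:
  2·area = 10
  edge (4, 2)→(5, 1): d=(1,-1) top-left  bias=+0
  edge (5, 1)→(6, 10): d=(1,9) right/bottom  bias=-1
  edge (6, 10)→(4, 2): d=(-2,-8) top-left  bias=+0
    (2,0)@(5, 1): e=[0,0,10] → ·  [on edge]
    (1,1)@(3, 3): e=[0,20,-10] → ·  [on edge]
    (2,1)@(5, 3): e=[2,2,6] → #
    (3,1)@(7, 3): e=[4,-16,22] → ·
    (0,2)@(1, 5): e=[0,40,-30] → ·  [on edge]
    (2,2)@(5, 5): e=[4,4,2] → #
    (3,2)@(7, 5): e=[6,-14,18] → ·
    (2,3)@(5, 7): e=[6,6,-2] → ·
    (3,9)@(7, 19): e=[20,0,-10] → ·  [on edge]
  covered (2 px):
    · · · ·
    · · # ·
    · · # ·
    · · · ·
    · · · ·
    · · · ·
    · · · ·
    · · · ·
    · · · ·
    · · · ·
    · · · ·
    · · · ·

Result: [[1,3],[2,3],[1,4],[2,4],[1,5],[2,5],[1,6],[1,7],[0,8],[0,9]]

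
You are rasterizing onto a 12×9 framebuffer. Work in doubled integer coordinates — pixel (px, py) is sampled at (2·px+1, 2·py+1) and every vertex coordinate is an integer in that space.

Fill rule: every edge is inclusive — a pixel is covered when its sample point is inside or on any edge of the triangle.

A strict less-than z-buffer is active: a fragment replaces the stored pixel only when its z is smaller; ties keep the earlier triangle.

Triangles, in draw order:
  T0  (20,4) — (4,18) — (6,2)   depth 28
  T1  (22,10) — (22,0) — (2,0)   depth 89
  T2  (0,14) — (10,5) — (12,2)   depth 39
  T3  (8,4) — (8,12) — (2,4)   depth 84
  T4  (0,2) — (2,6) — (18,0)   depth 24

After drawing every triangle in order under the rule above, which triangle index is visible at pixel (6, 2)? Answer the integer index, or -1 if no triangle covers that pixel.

T0:
  2·area = 228
  edge (20, 4)→(4, 18): d=(-16,14) inclusive
  edge (4, 18)→(6, 2): d=(2,-16) inclusive
  edge (6, 2)→(20, 4): d=(14,2) inclusive
    (3,1)@(7, 3): e=[198,18,12] → #
    (4,1)@(9, 3): e=[170,50,8] → #
    (5,1)@(11, 3): e=[142,82,4] → #
    (6,1)@(13, 3): e=[114,114,0] → #  [on edge]
    (7,1)@(15, 3): e=[86,146,-4] → ·
    (3,2)@(7, 5): e=[166,22,40] → #
    (7,2)@(15, 5): e=[54,150,24] → #
    (8,2)@(17, 5): e=[26,182,20] → #
    (9,2)@(19, 5): e=[-2,214,16] → ·
    (3,3)@(7, 7): e=[134,26,68] → #
    (8,3)@(17, 7): e=[-6,186,48] → ·
    (3,4)@(7, 9): e=[102,30,96] → #
  covered (29 px):
    · · · · · · · · · · · ·
    · · · # # # # · · · · ·
    · · · # # # # # # · · ·
    · · · # # # # # · · · ·
    · · · # # # # · · · · ·
    · · # # # # · · · · · ·
    · · # # # · · · · · · ·
    · · # # · · · · · · · ·
    · · # · · · · · · · · ·
T1:
  2·area = 200  (B↔C swapped to make it positive)
  edge (22, 10)→(2, 0): d=(-20,-10) inclusive
  edge (2, 0)→(22, 0): d=(20,0) inclusive
  edge (22, 0)→(22, 10): d=(0,10) inclusive
    (2,0)@(5, 1): e=[10,20,170] → #
    (3,0)@(7, 1): e=[30,20,150] → #
    (4,0)@(9, 1): e=[50,20,130] → #
    (5,0)@(11, 1): e=[70,20,110] → #
    (6,0)@(13, 1): e=[90,20,90] → #
    (7,0)@(15, 1): e=[110,20,70] → #
    (8,0)@(17, 1): e=[130,20,50] → #
    (9,0)@(19, 1): e=[150,20,30] → #
    (10,0)@(21, 1): e=[170,20,10] → #
    (11,0)@(23, 1): e=[190,20,-10] → ·
    (2,1)@(5, 3): e=[-30,60,170] → ·
    (3,1)@(7, 3): e=[-10,60,150] → ·
  covered (25 px):
    · · # # # # # # # # # ·
    · · · · # # # # # # # ·
    · · · · · · # # # # # ·
    · · · · · · · · # # # ·
    · · · · · · · · · · # ·
    · · · · · · · · · · · ·
    · · · · · · · · · · · ·
    · · · · · · · · · · · ·
    · · · · · · · · · · · ·
T2:
  2·area = 12  (B↔C swapped to make it positive)
  edge (0, 14)→(12, 2): d=(12,-12) inclusive
  edge (12, 2)→(10, 5): d=(-2,3) inclusive
  edge (10, 5)→(0, 14): d=(-10,9) inclusive
    (6,0)@(13, 1): e=[0,-1,13] → ·  [on edge]
    (5,1)@(11, 3): e=[0,1,11] → #  [on edge]
    (6,1)@(13, 3): e=[24,-5,-7] → ·
    (4,2)@(9, 5): e=[0,3,9] → #  [on edge]
    (5,2)@(11, 5): e=[24,-3,-9] → ·
    (3,3)@(7, 7): e=[0,5,7] → #  [on edge]
    (4,3)@(9, 7): e=[24,-1,-11] → ·
    (2,4)@(5, 9): e=[0,7,5] → #  [on edge]
    (3,4)@(7, 9): e=[24,1,-13] → ·
    (1,5)@(3, 11): e=[0,9,3] → #  [on edge]
    (2,5)@(5, 11): e=[24,3,-15] → ·
    (0,6)@(1, 13): e=[0,11,1] → #  [on edge]
  covered (6 px):
    · · · · · · · · · · · ·
    · · · · · # · · · · · ·
    · · · · # · · · · · · ·
    · · · # · · · · · · · ·
    · · # · · · · · · · · ·
    · # · · · · · · · · · ·
    # · · · · · · · · · · ·
    · · · · · · · · · · · ·
    · · · · · · · · · · · ·
T3:
  2·area = 48
  edge (8, 4)→(8, 12): d=(0,8) inclusive
  edge (8, 12)→(2, 4): d=(-6,-8) inclusive
  edge (2, 4)→(8, 4): d=(6,0) inclusive
    (1,2)@(3, 5): e=[40,2,6] → #
    (2,2)@(5, 5): e=[24,18,6] → #
    (3,2)@(7, 5): e=[8,34,6] → #
    (4,2)@(9, 5): e=[-8,50,6] → ·
    (1,3)@(3, 7): e=[40,-10,18] → ·
    (2,3)@(5, 7): e=[24,6,18] → #
    (4,3)@(9, 7): e=[-8,38,18] → ·
    (2,4)@(5, 9): e=[24,-6,30] → ·
    (3,4)@(7, 9): e=[8,10,30] → #
    (4,4)@(9, 9): e=[-8,26,30] → ·
    (3,5)@(7, 11): e=[8,-2,42] → ·
  covered (6 px):
    · · · · · · · · · · · ·
    · · · · · · · · · · · ·
    · # # # · · · · · · · ·
    · · # # · · · · · · · ·
    · · · # · · · · · · · ·
    · · · · · · · · · · · ·
    · · · · · · · · · · · ·
    · · · · · · · · · · · ·
    · · · · · · · · · · · ·
T4:
  2·area = 76  (B↔C swapped to make it positive)
  edge (0, 2)→(18, 0): d=(18,-2) inclusive
  edge (18, 0)→(2, 6): d=(-16,6) inclusive
  edge (2, 6)→(0, 2): d=(-2,-4) inclusive
    (4,0)@(9, 1): e=[0,38,38] → #  [on edge]
    (5,0)@(11, 1): e=[4,26,46] → #
    (6,0)@(13, 1): e=[8,14,54] → #
    (7,0)@(15, 1): e=[12,2,62] → #
    (8,0)@(17, 1): e=[16,-10,70] → ·
    (0,1)@(1, 3): e=[20,54,2] → #
    (1,1)@(3, 3): e=[24,42,10] → #
    (2,1)@(5, 3): e=[28,30,18] → #
    (3,1)@(7, 3): e=[32,18,26] → #
    (5,1)@(11, 3): e=[40,-6,42] → ·
    (6,1)@(13, 3): e=[44,-18,50] → ·
    (7,1)@(15, 3): e=[48,-30,58] → ·
  covered (10 px):
    · · · · # # # # · · · ·
    # # # # # · · · · · · ·
    · # · · · · · · · · · ·
    · · · · · · · · · · · ·
    · · · · · · · · · · · ·
    · · · · · · · · · · · ·
    · · · · · · · · · · · ·
    · · · · · · · · · · · ·
    · · · · · · · · · · · ·

Z-buffer (winner per pixel, '.' = empty):
  . . 1 1 4 4 4 4 1 1 1 .
  4 4 4 4 4 0 0 1 1 1 1 .
  . 4 3 0 0 0 0 0 0 1 1 .
  . . 3 0 0 0 0 0 1 1 1 .
  . . 2 0 0 0 0 . . . 1 .
  . 2 0 0 0 0 . . . . . .
  2 . 0 0 0 . . . . . . .
  . . 0 0 . . . . . . . .
  . . 0 . . . . . . . . .

Answer: 0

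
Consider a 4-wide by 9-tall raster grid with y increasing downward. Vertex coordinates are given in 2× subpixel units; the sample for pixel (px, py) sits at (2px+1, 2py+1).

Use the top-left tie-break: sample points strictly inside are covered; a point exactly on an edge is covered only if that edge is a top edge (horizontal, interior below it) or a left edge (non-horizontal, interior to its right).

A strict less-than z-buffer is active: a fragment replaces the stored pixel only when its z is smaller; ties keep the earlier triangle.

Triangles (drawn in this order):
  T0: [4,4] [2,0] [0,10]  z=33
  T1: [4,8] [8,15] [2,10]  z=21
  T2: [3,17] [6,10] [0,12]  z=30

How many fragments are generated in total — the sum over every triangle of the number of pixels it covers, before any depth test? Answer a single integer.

T0:
  2·area = 28  (B↔C swapped to make it positive)
  edge (4, 4)→(0, 10): d=(-4,6) right/bottom  bias=-1
  edge (0, 10)→(2, 0): d=(2,-10) top-left  bias=+0
  edge (2, 0)→(4, 4): d=(2,4) right/bottom  bias=-1
    (1,1)@(3, 3): e=[10,16,2] → X
    (2,1)@(5, 3): e=[-2,36,-6] → .
    (0,2)@(1, 5): e=[14,0,14] → X  [on edge]
    (2,2)@(5, 5): e=[-10,40,-2] → .
    (0,3)@(1, 7): e=[6,4,18] → X
    (1,3)@(3, 7): e=[-6,24,10] → .
    (0,4)@(1, 9): e=[-2,8,22] → .
  covered (4 px):
    . . . .
    . X . .
    X X . .
    X . . .
    . . . .
    . . . .
    . . . .
    . . . .
    . . . .
T1:
  2·area = 22
  edge (4, 8)→(8, 15): d=(4,7) right/bottom  bias=-1
  edge (8, 15)→(2, 10): d=(-6,-5) top-left  bias=+0
  edge (2, 10)→(4, 8): d=(2,-2) top-left  bias=+0
    (3,2)@(7, 5): e=[-33,55,0] → .  [on edge]
    (2,3)@(5, 7): e=[-11,33,0] → .  [on edge]
    (1,4)@(3, 9): e=[11,11,0] → X  [on edge]
    (2,4)@(5, 9): e=[-3,21,4] → .
    (0,5)@(1, 11): e=[33,-11,0] → .  [on edge]
    (1,5)@(3, 11): e=[19,-1,4] → .
    (2,5)@(5, 11): e=[5,9,8] → X
    (3,5)@(7, 11): e=[-9,19,12] → .
    (2,6)@(5, 13): e=[13,-3,12] → .
  covered (2 px):
    . . . .
    . . . .
    . . . .
    . . . .
    . X . .
    . . X .
    . . . .
    . . . .
    . . . .
T2:
  2·area = 36  (B↔C swapped to make it positive)
  edge (3, 17)→(0, 12): d=(-3,-5) top-left  bias=+0
  edge (0, 12)→(6, 10): d=(6,-2) top-left  bias=+0
  edge (6, 10)→(3, 17): d=(-3,7) right/bottom  bias=-1
    (1,5)@(3, 11): e=[18,0,18] → X  [on edge]
    (2,5)@(5, 11): e=[28,4,4] → X
    (3,5)@(7, 11): e=[38,8,-10] → .
    (0,6)@(1, 13): e=[2,8,26] → X
    (2,6)@(5, 13): e=[22,16,-2] → .
    (0,7)@(1, 15): e=[-4,20,20] → .
    (1,7)@(3, 15): e=[6,24,6] → X
    (2,7)@(5, 15): e=[16,28,-8] → .
    (1,8)@(3, 17): e=[0,36,0] → .  [on edge]
  covered (5 px):
    . . . .
    . . . .
    . . . .
    . . . .
    . . . .
    . X X .
    X X . .
    . X . .
    . . . .

Final: 11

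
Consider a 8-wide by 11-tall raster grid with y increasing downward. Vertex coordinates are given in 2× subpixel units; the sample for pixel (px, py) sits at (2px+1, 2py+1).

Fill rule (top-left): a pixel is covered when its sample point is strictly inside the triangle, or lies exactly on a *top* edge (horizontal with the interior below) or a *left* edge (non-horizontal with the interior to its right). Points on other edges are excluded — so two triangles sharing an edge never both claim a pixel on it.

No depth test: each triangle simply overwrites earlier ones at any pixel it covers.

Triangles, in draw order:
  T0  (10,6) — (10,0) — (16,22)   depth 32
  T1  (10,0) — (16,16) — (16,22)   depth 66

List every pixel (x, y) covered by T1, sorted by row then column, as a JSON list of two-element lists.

T0:
  2·area = 36
  edge (10, 6)→(10, 0): d=(0,-6) top-left  bias=+0
  edge (10, 0)→(16, 22): d=(6,22) right/bottom  bias=-1
  edge (16, 22)→(10, 6): d=(-6,-16) top-left  bias=+0
    (5,2)@(11, 5): e=[6,8,22] → █
    (6,2)@(13, 5): e=[18,-36,54] → ·
    (5,3)@(11, 7): e=[6,20,10] → █
    (6,3)@(13, 7): e=[18,-24,42] → ·
    (5,4)@(11, 9): e=[6,32,-2] → ·
    (6,5)@(13, 11): e=[18,0,18] → ·  [on edge]
    (6,6)@(13, 13): e=[18,12,6] → █
    (7,6)@(15, 13): e=[30,-32,38] → ·
    (6,7)@(13, 15): e=[18,24,-6] → ·
    (7,9)@(15, 19): e=[30,4,2] → █
    (7,10)@(15, 21): e=[30,16,-10] → ·
  covered (4 px):
    · · · · · · · ·
    · · · · · · · ·
    · · · · · █ · ·
    · · · · · █ · ·
    · · · · · · · ·
    · · · · · · · ·
    · · · · · · █ ·
    · · · · · · · ·
    · · · · · · · ·
    · · · · · · · █
    · · · · · · · ·
T1:
  2·area = 36
  edge (10, 0)→(16, 16): d=(6,16) right/bottom  bias=-1
  edge (16, 16)→(16, 22): d=(0,6) right/bottom  bias=-1
  edge (16, 22)→(10, 0): d=(-6,-22) top-left  bias=+0
    (5,1)@(11, 3): e=[2,30,4] → █
    (6,1)@(13, 3): e=[-30,18,48] → ·
    (5,2)@(11, 5): e=[14,30,-8] → ·
    (6,4)@(13, 9): e=[6,18,12] → █
    (7,4)@(15, 9): e=[-26,6,56] → ·
    (6,5)@(13, 11): e=[18,18,0] → █  [on edge]
    (7,5)@(15, 11): e=[-14,6,44] → ·
    (6,6)@(13, 13): e=[30,18,-12] → ·
    (7,7)@(15, 15): e=[10,6,20] → █
    (7,8)@(15, 17): e=[22,6,8] → █
    (7,9)@(15, 19): e=[34,6,-4] → ·
  covered (5 px):
    · · · · · · · ·
    · · · · · █ · ·
    · · · · · · · ·
    · · · · · · · ·
    · · · · · · █ ·
    · · · · · · █ ·
    · · · · · · · ·
    · · · · · · · █
    · · · · · · · █
    · · · · · · · ·
    · · · · · · · ·

Result: [[5,1],[6,4],[6,5],[7,7],[7,8]]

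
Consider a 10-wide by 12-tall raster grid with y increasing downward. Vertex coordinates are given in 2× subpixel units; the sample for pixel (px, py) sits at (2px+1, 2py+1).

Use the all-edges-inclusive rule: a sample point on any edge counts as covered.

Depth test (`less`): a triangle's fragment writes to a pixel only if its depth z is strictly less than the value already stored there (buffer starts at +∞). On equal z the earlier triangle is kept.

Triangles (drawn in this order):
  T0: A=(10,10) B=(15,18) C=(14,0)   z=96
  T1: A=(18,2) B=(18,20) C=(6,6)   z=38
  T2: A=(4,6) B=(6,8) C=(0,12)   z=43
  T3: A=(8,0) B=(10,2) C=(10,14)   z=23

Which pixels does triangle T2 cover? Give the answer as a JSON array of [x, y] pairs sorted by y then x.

T0:
  2·area = 82  (B↔C swapped to make it positive)
  edge (10, 10)→(14, 0): d=(4,-10) inclusive
  edge (14, 0)→(15, 18): d=(1,18) inclusive
  edge (15, 18)→(10, 10): d=(-5,-8) inclusive
    (6,1)@(13, 3): e=[2,21,59] → #
    (7,1)@(15, 3): e=[22,-15,75] → ·
    (6,2)@(13, 5): e=[10,23,49] → #
    (7,2)@(15, 5): e=[30,-13,65] → ·
    (6,3)@(13, 7): e=[18,25,39] → #
    (7,3)@(15, 7): e=[38,-11,55] → ·
    (5,4)@(11, 9): e=[6,63,13] → #
    (7,4)@(15, 9): e=[46,-9,45] → ·
    (5,5)@(11, 11): e=[14,65,3] → #
    (7,5)@(15, 11): e=[54,-7,35] → ·
    (5,6)@(11, 13): e=[22,67,-7] → ·
    (6,6)@(13, 13): e=[42,31,9] → #
  covered (8 px):
    · · · · · · · · · ·
    · · · · · · # · · ·
    · · · · · · # · · ·
    · · · · · · # · · ·
    · · · · · # # · · ·
    · · · · · # # · · ·
    · · · · · · # · · ·
    · · · · · · · · · ·
    · · · · · · · · · ·
    · · · · · · · · · ·
    · · · · · · · · · ·
    · · · · · · · · · ·
T1:
  2·area = 216
  edge (18, 2)→(18, 20): d=(0,18) inclusive
  edge (18, 20)→(6, 6): d=(-12,-14) inclusive
  edge (6, 6)→(18, 2): d=(12,-4) inclusive
    (7,1)@(15, 3): e=[54,162,0] → #  [on edge]
    (8,1)@(17, 3): e=[18,190,8] → #
    (9,1)@(19, 3): e=[-18,218,16] → ·
    (4,2)@(9, 5): e=[162,54,0] → #  [on edge]
    (5,2)@(11, 5): e=[126,82,8] → #
    (6,2)@(13, 5): e=[90,110,16] → #
    (9,2)@(19, 5): e=[-18,194,40] → ·
    (1,3)@(3, 7): e=[270,-54,0] → ·  [on edge]
    (3,3)@(7, 7): e=[198,2,16] → #
    (9,3)@(19, 7): e=[-18,170,64] → ·
    (3,4)@(7, 9): e=[198,-22,40] → ·
    (4,4)@(9, 9): e=[162,6,48] → #
  covered (28 px):
    · · · · · · · · · ·
    · · · · · · · # # ·
    · · · · # # # # # ·
    · · · # # # # # # ·
    · · · · # # # # # ·
    · · · · · # # # # ·
    · · · · · · # # # ·
    · · · · · · · # # ·
    · · · · · · · · # ·
    · · · · · · · · · ·
    · · · · · · · · · ·
    · · · · · · · · · ·
T2:
  2·area = 20
  edge (4, 6)→(6, 8): d=(2,2) inclusive
  edge (6, 8)→(0, 12): d=(-6,4) inclusive
  edge (0, 12)→(4, 6): d=(4,-6) inclusive
    (0,1)@(1, 3): e=[0,50,-30] → ·  [on edge]
    (1,2)@(3, 5): e=[0,30,-10] → ·  [on edge]
    (2,3)@(5, 7): e=[0,10,10] → #  [on edge]
    (3,3)@(7, 7): e=[-4,2,22] → ·
    (1,4)@(3, 9): e=[8,6,6] → #
    (2,4)@(5, 9): e=[4,-2,18] → ·
    (3,4)@(7, 9): e=[0,-10,30] → ·  [on edge]
    (0,5)@(1, 11): e=[16,2,2] → #
    (1,5)@(3, 11): e=[12,-6,14] → ·
    (4,5)@(9, 11): e=[0,-30,50] → ·  [on edge]
    (0,6)@(1, 13): e=[20,-10,10] → ·
    (5,6)@(11, 13): e=[0,-50,70] → ·  [on edge]
    (6,7)@(13, 15): e=[0,-70,90] → ·  [on edge]
    (7,8)@(15, 17): e=[0,-90,110] → ·  [on edge]
    (8,9)@(17, 19): e=[0,-110,130] → ·  [on edge]
    (9,10)@(19, 21): e=[0,-130,150] → ·  [on edge]
  covered (3 px):
    · · · · · · · · · ·
    · · · · · · · · · ·
    · · · · · · · · · ·
    · · # · · · · · · ·
    · # · · · · · · · ·
    # · · · · · · · · ·
    · · · · · · · · · ·
    · · · · · · · · · ·
    · · · · · · · · · ·
    · · · · · · · · · ·
    · · · · · · · · · ·
    · · · · · · · · · ·
T3:
  2·area = 24
  edge (8, 0)→(10, 2): d=(2,2) inclusive
  edge (10, 2)→(10, 14): d=(0,12) inclusive
  edge (10, 14)→(8, 0): d=(-2,-14) inclusive
    (4,0)@(9, 1): e=[0,12,12] → #  [on edge]
    (5,0)@(11, 1): e=[-4,-12,40] → ·
    (4,1)@(9, 3): e=[4,12,8] → #
    (5,1)@(11, 3): e=[0,-12,36] → ·  [on edge]
    (4,2)@(9, 5): e=[8,12,4] → #
    (5,2)@(11, 5): e=[4,-12,32] → ·
    (6,2)@(13, 5): e=[0,-36,60] → ·  [on edge]
    (4,3)@(9, 7): e=[12,12,0] → #  [on edge]
    (5,3)@(11, 7): e=[8,-12,28] → ·
    (7,3)@(15, 7): e=[0,-60,84] → ·  [on edge]
    (4,4)@(9, 9): e=[16,12,-4] → ·
    (8,4)@(17, 9): e=[0,-84,108] → ·  [on edge]
    (9,5)@(19, 11): e=[0,-108,132] → ·  [on edge]
    (5,10)@(11, 21): e=[36,-12,0] → ·  [on edge]
  covered (4 px):
    · · · · # · · · · ·
    · · · · # · · · · ·
    · · · · # · · · · ·
    · · · · # · · · · ·
    · · · · · · · · · ·
    · · · · · · · · · ·
    · · · · · · · · · ·
    · · · · · · · · · ·
    · · · · · · · · · ·
    · · · · · · · · · ·
    · · · · · · · · · ·
    · · · · · · · · · ·

Answer: [[2,3],[1,4],[0,5]]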